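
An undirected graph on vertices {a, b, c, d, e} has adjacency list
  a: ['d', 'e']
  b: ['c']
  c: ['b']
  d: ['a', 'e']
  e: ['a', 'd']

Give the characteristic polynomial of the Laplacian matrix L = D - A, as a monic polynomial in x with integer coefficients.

x^5 - 8x^4 + 21x^3 - 18x^2

With the vertex order [a, b, c, d, e], the degrees are [2, 1, 1, 2, 2], giving D = diag(2, 1, 1, 2, 2) and L = D - A. L has integer entries, so p(x) = det(xI - L) has integer coefficients. Expanding the determinant yields x^5 - 8x^4 + 21x^3 - 18x^2. The coefficient of x^4 equals -trace(L) = -8, matching the sum of degrees. The eigenvalues sum to 8, which equals trace(L) = 2|E|. There are 2 zeros in the spectrum, matching the 2 components.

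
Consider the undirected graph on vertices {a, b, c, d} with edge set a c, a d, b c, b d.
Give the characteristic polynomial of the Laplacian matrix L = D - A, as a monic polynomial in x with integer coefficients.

Reading degrees in the order [a, b, c, d] gives [2, 2, 2, 2]; set D = diag(2, 2, 2, 2) and form L = D - A. The eigenvalues of L are [0, 2, 2, 4]; the characteristic polynomial is the product of (x - lambda_i), which multiplies out to x^4 - 8x^3 + 20x^2 - 16x. The constant term is 0 because L is singular (the all-ones vector lies in its kernel). The largest eigenvalue, 4, is at most the vertex count 4.

x^4 - 8x^3 + 20x^2 - 16x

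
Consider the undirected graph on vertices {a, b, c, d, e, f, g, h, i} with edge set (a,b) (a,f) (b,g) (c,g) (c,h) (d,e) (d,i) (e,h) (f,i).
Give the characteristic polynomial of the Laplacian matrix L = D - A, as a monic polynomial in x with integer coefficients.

With the vertex order [a, b, c, d, e, f, g, h, i], the degrees are [2, 2, 2, 2, 2, 2, 2, 2, 2], giving D = diag(2, 2, 2, 2, 2, 2, 2, 2, 2) and L = D - A. L has integer entries, so p(x) = det(xI - L) has integer coefficients. Expanding the determinant yields x^9 - 18x^8 + 135x^7 - 546x^6 + 1287x^5 - 1782x^4 + 1386x^3 - 540x^2 + 81x. The constant term is 0 because L is singular (the all-ones vector lies in its kernel). The largest eigenvalue, 3.8794, is at most the vertex count 9.

x^9 - 18x^8 + 135x^7 - 546x^6 + 1287x^5 - 1782x^4 + 1386x^3 - 540x^2 + 81x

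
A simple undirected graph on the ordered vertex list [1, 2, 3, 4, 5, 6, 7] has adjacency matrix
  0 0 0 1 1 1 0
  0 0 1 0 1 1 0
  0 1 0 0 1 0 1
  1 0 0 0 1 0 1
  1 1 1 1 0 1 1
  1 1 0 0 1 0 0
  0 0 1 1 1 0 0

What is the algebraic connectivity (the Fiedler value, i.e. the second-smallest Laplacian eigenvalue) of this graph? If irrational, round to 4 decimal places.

2

With the vertex order [1, 2, 3, 4, 5, 6, 7], the degrees are [3, 3, 3, 3, 6, 3, 3], giving D = diag(3, 3, 3, 3, 6, 3, 3) and L = D - A. The smallest Laplacian eigenvalue is always 0. The next one, lambda_2 = 2, measures how hard the graph is to disconnect: larger values mean better connectivity. By the matrix-tree theorem the graph has (1/7) * product of the nonzero eigenvalues = 320 spanning trees. The largest eigenvalue, 7, is at most the vertex count 7.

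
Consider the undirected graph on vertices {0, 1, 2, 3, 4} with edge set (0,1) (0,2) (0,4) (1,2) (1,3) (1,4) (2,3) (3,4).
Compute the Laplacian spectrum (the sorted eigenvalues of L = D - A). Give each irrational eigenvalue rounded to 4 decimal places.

[0, 3, 3, 5, 5]

Reading degrees in the order [0, 1, 2, 3, 4] gives [3, 4, 3, 3, 3]; set D = diag(3, 4, 3, 3, 3) and form L = D - A. The multiplicity of 0 as a Laplacian eigenvalue equals the number of connected components.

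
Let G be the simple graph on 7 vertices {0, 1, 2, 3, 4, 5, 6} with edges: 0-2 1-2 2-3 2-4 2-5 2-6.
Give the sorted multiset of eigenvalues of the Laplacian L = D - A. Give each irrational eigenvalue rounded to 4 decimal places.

With the vertex order [0, 1, 2, 3, 4, 5, 6], the degrees are [1, 1, 6, 1, 1, 1, 1], giving D = diag(1, 1, 6, 1, 1, 1, 1) and L = D - A. The multiplicity of 0 as a Laplacian eigenvalue equals the number of connected components. The single zero eigenvalue shows the graph is connected. There is one zero in the spectrum, matching the 1 component.

[0, 1, 1, 1, 1, 1, 7]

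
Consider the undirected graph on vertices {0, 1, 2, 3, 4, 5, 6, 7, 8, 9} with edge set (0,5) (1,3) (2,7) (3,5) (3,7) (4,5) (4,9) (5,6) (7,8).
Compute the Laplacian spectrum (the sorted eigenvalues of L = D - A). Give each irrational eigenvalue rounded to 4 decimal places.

Each diagonal entry of L is the vertex degree and each off-diagonal entry is -1 where an edge is present, 0 otherwise; in the order [0, 1, 2, 3, 4, 5, 6, 7, 8, 9] the diagonal is [1, 1, 1, 3, 2, 4, 1, 3, 1, 1]. Since every row of L sums to 0, the all-ones vector is in the kernel and 0 is an eigenvalue. By the matrix-tree theorem the graph has (1/10) * product of the nonzero eigenvalues = 1 spanning tree. The eigenvalues sum to 18, which equals trace(L) = 2|E|.

[0, 0.2015, 0.5188, 0.6721, 1, 1, 2.3111, 2.7424, 4.1701, 5.3839]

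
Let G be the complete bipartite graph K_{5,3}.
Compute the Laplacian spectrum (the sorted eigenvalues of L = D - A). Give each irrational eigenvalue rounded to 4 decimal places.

The graph has 8 vertices and degree multiset [5, 5, 5, 3, 3, 3, 3, 3]; D is the diagonal matrix of degrees and L = D - A. Since every row of L sums to 0, the all-ones vector is in the kernel and 0 is an eigenvalue.

[0, 3, 3, 3, 3, 5, 5, 8]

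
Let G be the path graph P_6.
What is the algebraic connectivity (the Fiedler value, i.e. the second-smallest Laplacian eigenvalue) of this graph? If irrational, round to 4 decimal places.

0.2679

The graph has 6 vertices and degree multiset [2, 2, 2, 2, 1, 1]; D is the diagonal matrix of degrees and L = D - A. Computing the eigenvalues of L and sorting gives [0, 0.2679, 1, 2, 3, 3.7321]. The Fiedler value lambda_2 = 0.2679 is strictly positive, so the graph is connected.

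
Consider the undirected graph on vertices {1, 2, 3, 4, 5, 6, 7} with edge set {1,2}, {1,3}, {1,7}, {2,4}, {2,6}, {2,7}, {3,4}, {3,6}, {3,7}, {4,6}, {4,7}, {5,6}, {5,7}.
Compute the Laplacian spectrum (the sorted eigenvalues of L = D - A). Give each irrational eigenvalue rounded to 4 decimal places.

With the vertex order [1, 2, 3, 4, 5, 6, 7], the degrees are [3, 4, 4, 4, 2, 4, 5], giving D = diag(3, 4, 4, 4, 2, 4, 5) and L = D - A. L is symmetric positive semidefinite, so every eigenvalue is real and nonnegative. There is one zero in the spectrum, matching the 1 component.

[0, 1.8772, 3.0536, 4, 4.6268, 5.8103, 6.6321]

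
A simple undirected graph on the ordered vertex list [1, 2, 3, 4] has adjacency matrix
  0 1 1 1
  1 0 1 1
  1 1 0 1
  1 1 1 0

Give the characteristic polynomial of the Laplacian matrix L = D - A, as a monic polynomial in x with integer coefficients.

Reading degrees in the order [1, 2, 3, 4] gives [3, 3, 3, 3]; set D = diag(3, 3, 3, 3) and form L = D - A. L has integer entries, so p(x) = det(xI - L) has integer coefficients. Expanding the determinant yields x^4 - 12x^3 + 48x^2 - 64x. Since p(0) = det(-L) = 0, x divides p(x). By the matrix-tree theorem the graph has (1/4) * product of the nonzero eigenvalues = 16 spanning trees.

x^4 - 12x^3 + 48x^2 - 64x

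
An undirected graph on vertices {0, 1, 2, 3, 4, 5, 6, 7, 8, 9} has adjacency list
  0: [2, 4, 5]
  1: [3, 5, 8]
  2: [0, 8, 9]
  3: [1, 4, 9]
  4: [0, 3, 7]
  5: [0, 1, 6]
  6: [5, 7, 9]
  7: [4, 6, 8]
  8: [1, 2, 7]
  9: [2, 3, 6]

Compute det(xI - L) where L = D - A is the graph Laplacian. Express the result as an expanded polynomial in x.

Reading degrees in the order [0, 1, 2, 3, 4, 5, 6, 7, 8, 9] gives [3, 3, 3, 3, 3, 3, 3, 3, 3, 3]; set D = diag(3, 3, 3, 3, 3, 3, 3, 3, 3, 3) and form L = D - A. L has integer entries, so p(x) = det(xI - L) has integer coefficients. Expanding the determinant yields x^10 - 30x^9 + 390x^8 - 2880x^7 + 13305x^6 - 39882x^5 + 77640x^4 - 94800x^3 + 66000x^2 - 20000x. Since p(0) = det(-L) = 0, x divides p(x). The largest eigenvalue, 5, is at most the vertex count 10.

x^10 - 30x^9 + 390x^8 - 2880x^7 + 13305x^6 - 39882x^5 + 77640x^4 - 94800x^3 + 66000x^2 - 20000x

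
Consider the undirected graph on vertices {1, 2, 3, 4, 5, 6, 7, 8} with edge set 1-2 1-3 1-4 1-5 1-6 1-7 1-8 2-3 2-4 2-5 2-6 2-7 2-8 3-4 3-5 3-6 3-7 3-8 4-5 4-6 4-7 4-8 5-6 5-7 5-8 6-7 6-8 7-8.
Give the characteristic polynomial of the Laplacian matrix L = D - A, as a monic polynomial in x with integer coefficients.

Reading degrees in the order [1, 2, 3, 4, 5, 6, 7, 8] gives [7, 7, 7, 7, 7, 7, 7, 7]; set D = diag(7, 7, 7, 7, 7, 7, 7, 7) and form L = D - A. L has integer entries, so p(x) = det(xI - L) has integer coefficients. Expanding the determinant yields x^8 - 56x^7 + 1344x^6 - 17920x^5 + 143360x^4 - 688128x^3 + 1835008x^2 - 2097152x. Since p(0) = det(-L) = 0, x divides p(x). There is one zero in the spectrum, matching the 1 component. By the matrix-tree theorem the graph has (1/8) * product of the nonzero eigenvalues = 262144 spanning trees.

x^8 - 56x^7 + 1344x^6 - 17920x^5 + 143360x^4 - 688128x^3 + 1835008x^2 - 2097152x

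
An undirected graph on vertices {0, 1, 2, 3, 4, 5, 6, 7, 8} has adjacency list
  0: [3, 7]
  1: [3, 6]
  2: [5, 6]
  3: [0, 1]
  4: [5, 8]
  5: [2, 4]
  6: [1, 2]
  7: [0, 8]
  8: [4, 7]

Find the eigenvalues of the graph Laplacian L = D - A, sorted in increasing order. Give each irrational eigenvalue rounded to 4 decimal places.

[0, 0.4679, 0.4679, 1.6527, 1.6527, 3, 3, 3.8794, 3.8794]

With the vertex order [0, 1, 2, 3, 4, 5, 6, 7, 8], the degrees are [2, 2, 2, 2, 2, 2, 2, 2, 2], giving D = diag(2, 2, 2, 2, 2, 2, 2, 2, 2) and L = D - A. Diagonalising L (or applying a numerical eigensolver to the 9x9 matrix) gives the spectrum above. The single zero eigenvalue shows the graph is connected. By the matrix-tree theorem the graph has (1/9) * product of the nonzero eigenvalues = 9 spanning trees.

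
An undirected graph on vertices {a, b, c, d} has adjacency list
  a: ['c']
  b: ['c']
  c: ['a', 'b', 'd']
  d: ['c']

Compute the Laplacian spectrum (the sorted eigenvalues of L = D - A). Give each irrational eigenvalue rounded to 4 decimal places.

[0, 1, 1, 4]

With the vertex order [a, b, c, d], the degrees are [1, 1, 3, 1], giving D = diag(1, 1, 3, 1) and L = D - A. The multiplicity of 0 as a Laplacian eigenvalue equals the number of connected components. The single zero eigenvalue shows the graph is connected. There is one zero in the spectrum, matching the 1 component.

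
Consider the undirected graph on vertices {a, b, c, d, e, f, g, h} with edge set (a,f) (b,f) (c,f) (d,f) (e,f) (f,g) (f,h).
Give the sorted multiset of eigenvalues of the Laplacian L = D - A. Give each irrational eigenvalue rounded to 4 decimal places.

Reading degrees in the order [a, b, c, d, e, f, g, h] gives [1, 1, 1, 1, 1, 7, 1, 1]; set D = diag(1, 1, 1, 1, 1, 7, 1, 1) and form L = D - A. Since every row of L sums to 0, the all-ones vector is in the kernel and 0 is an eigenvalue. The eigenvalues sum to 14, which equals trace(L) = 2|E|.

[0, 1, 1, 1, 1, 1, 1, 8]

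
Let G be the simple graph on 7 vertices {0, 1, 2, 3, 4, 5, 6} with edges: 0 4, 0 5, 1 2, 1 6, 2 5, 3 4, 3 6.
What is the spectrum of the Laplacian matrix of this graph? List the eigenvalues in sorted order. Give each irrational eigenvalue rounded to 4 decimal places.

[0, 0.7530, 0.7530, 2.4450, 2.4450, 3.8019, 3.8019]

With the vertex order [0, 1, 2, 3, 4, 5, 6], the degrees are [2, 2, 2, 2, 2, 2, 2], giving D = diag(2, 2, 2, 2, 2, 2, 2) and L = D - A. The multiplicity of 0 as a Laplacian eigenvalue equals the number of connected components. The single zero eigenvalue shows the graph is connected.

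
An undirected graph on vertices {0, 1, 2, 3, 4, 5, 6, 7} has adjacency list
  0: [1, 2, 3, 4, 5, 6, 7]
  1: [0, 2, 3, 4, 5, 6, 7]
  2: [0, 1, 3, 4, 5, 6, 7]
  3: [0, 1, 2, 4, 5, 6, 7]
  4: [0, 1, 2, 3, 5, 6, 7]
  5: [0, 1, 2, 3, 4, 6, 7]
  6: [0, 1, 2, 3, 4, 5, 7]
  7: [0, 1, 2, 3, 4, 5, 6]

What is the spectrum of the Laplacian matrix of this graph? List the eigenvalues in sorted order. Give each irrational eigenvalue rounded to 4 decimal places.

[0, 8, 8, 8, 8, 8, 8, 8]

Each diagonal entry of L is the vertex degree and each off-diagonal entry is -1 where an edge is present, 0 otherwise; in the order [0, 1, 2, 3, 4, 5, 6, 7] the diagonal is [7, 7, 7, 7, 7, 7, 7, 7]. Since every row of L sums to 0, the all-ones vector is in the kernel and 0 is an eigenvalue. By the matrix-tree theorem the graph has (1/8) * product of the nonzero eigenvalues = 262144 spanning trees.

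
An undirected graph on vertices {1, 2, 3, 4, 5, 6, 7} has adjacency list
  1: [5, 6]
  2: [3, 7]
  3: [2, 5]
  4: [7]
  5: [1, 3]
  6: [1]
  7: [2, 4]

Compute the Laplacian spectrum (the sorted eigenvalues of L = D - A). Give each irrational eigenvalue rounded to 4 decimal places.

[0, 0.1981, 0.7530, 1.5550, 2.4450, 3.2470, 3.8019]

Each diagonal entry of L is the vertex degree and each off-diagonal entry is -1 where an edge is present, 0 otherwise; in the order [1, 2, 3, 4, 5, 6, 7] the diagonal is [2, 2, 2, 1, 2, 1, 2]. L is symmetric positive semidefinite, so every eigenvalue is real and nonnegative. The largest eigenvalue, 3.8019, is at most the vertex count 7.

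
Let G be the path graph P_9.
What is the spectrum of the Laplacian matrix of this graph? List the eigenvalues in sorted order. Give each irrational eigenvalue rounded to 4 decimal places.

[0, 0.1206, 0.4679, 1, 1.6527, 2.3473, 3, 3.5321, 3.8794]

The graph has 9 vertices and degree multiset [2, 2, 2, 2, 2, 2, 2, 1, 1]; D is the diagonal matrix of degrees and L = D - A. The multiplicity of 0 as a Laplacian eigenvalue equals the number of connected components. The single zero eigenvalue shows the graph is connected.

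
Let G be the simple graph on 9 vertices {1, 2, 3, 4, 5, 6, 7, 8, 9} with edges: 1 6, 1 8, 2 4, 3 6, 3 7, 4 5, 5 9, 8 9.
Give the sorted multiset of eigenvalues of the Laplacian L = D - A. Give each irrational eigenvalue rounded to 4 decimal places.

[0, 0.1206, 0.4679, 1, 1.6527, 2.3473, 3, 3.5321, 3.8794]

Reading degrees in the order [1, 2, 3, 4, 5, 6, 7, 8, 9] gives [2, 1, 2, 2, 2, 2, 1, 2, 2]; set D = diag(2, 1, 2, 2, 2, 2, 1, 2, 2) and form L = D - A. Diagonalising L (or applying a numerical eigensolver to the 9x9 matrix) gives the spectrum above. The single zero eigenvalue shows the graph is connected. By the matrix-tree theorem the graph has (1/9) * product of the nonzero eigenvalues = 1 spanning tree.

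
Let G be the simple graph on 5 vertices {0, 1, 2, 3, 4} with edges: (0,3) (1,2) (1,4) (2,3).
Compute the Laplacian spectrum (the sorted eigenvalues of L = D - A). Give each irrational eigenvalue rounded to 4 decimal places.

Reading degrees in the order [0, 1, 2, 3, 4] gives [1, 2, 2, 2, 1]; set D = diag(1, 2, 2, 2, 1) and form L = D - A. The multiplicity of 0 as a Laplacian eigenvalue equals the number of connected components.

[0, 0.3820, 1.3820, 2.6180, 3.6180]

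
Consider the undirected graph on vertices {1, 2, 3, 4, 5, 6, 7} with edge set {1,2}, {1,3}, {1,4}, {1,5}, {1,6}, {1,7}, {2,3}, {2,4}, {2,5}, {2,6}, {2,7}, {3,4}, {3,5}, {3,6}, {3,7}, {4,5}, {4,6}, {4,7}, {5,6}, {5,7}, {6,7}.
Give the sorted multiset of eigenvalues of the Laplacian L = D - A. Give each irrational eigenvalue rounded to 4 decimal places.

Reading degrees in the order [1, 2, 3, 4, 5, 6, 7] gives [6, 6, 6, 6, 6, 6, 6]; set D = diag(6, 6, 6, 6, 6, 6, 6) and form L = D - A. Diagonalising L (or applying a numerical eigensolver to the 7x7 matrix) gives the spectrum above. The single zero eigenvalue shows the graph is connected.

[0, 7, 7, 7, 7, 7, 7]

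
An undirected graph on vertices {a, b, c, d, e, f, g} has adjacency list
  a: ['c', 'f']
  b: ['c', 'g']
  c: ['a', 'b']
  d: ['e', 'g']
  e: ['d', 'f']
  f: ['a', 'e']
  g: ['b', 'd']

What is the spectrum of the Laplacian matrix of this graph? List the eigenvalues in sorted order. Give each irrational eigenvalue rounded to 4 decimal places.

With the vertex order [a, b, c, d, e, f, g], the degrees are [2, 2, 2, 2, 2, 2, 2], giving D = diag(2, 2, 2, 2, 2, 2, 2) and L = D - A. Since every row of L sums to 0, the all-ones vector is in the kernel and 0 is an eigenvalue. The eigenvalues sum to 14, which equals trace(L) = 2|E|. By the matrix-tree theorem the graph has (1/7) * product of the nonzero eigenvalues = 7 spanning trees.

[0, 0.7530, 0.7530, 2.4450, 2.4450, 3.8019, 3.8019]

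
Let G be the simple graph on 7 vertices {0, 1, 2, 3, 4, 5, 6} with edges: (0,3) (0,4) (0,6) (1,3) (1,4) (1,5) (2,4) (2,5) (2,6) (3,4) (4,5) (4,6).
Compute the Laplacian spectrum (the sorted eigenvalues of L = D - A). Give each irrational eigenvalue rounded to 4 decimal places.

[0, 2, 2, 4, 4, 5, 7]

With the vertex order [0, 1, 2, 3, 4, 5, 6], the degrees are [3, 3, 3, 3, 6, 3, 3], giving D = diag(3, 3, 3, 3, 6, 3, 3) and L = D - A. The multiplicity of 0 as a Laplacian eigenvalue equals the number of connected components. The single zero eigenvalue shows the graph is connected. By the matrix-tree theorem the graph has (1/7) * product of the nonzero eigenvalues = 320 spanning trees.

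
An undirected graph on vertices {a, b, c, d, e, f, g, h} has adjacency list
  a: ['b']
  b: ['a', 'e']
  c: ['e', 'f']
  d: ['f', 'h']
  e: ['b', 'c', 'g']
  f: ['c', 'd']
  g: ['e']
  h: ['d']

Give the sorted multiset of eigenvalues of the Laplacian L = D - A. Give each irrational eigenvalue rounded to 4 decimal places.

[0, 0.1864, 0.5858, 1, 2, 2.4707, 3.4142, 4.3429]

Reading degrees in the order [a, b, c, d, e, f, g, h] gives [1, 2, 2, 2, 3, 2, 1, 1]; set D = diag(1, 2, 2, 2, 3, 2, 1, 1) and form L = D - A. Since every row of L sums to 0, the all-ones vector is in the kernel and 0 is an eigenvalue. The single zero eigenvalue shows the graph is connected. The largest eigenvalue, 4.3429, is at most the vertex count 8. By the matrix-tree theorem the graph has (1/8) * product of the nonzero eigenvalues = 1 spanning tree.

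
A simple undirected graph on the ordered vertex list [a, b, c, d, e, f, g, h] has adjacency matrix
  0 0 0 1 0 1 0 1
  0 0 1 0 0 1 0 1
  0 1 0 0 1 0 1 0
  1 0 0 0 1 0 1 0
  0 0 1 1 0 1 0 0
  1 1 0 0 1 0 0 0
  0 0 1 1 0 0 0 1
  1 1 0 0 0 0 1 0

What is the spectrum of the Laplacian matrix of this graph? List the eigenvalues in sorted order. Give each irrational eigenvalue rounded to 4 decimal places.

[0, 2, 2, 2, 4, 4, 4, 6]

Each diagonal entry of L is the vertex degree and each off-diagonal entry is -1 where an edge is present, 0 otherwise; in the order [a, b, c, d, e, f, g, h] the diagonal is [3, 3, 3, 3, 3, 3, 3, 3]. The multiplicity of 0 as a Laplacian eigenvalue equals the number of connected components. The single zero eigenvalue shows the graph is connected. The largest eigenvalue, 6, is at most the vertex count 8.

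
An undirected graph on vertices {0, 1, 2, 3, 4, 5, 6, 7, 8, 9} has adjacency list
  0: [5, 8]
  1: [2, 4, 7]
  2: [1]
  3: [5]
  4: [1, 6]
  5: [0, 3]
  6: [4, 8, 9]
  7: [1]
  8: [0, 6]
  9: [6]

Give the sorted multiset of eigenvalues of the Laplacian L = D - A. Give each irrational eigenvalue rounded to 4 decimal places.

[0, 0.1288, 0.3924, 1, 1, 1.5222, 2.2184, 3.3439, 3.9000, 4.4944]

Reading degrees in the order [0, 1, 2, 3, 4, 5, 6, 7, 8, 9] gives [2, 3, 1, 1, 2, 2, 3, 1, 2, 1]; set D = diag(2, 3, 1, 1, 2, 2, 3, 1, 2, 1) and form L = D - A. Diagonalising L (or applying a numerical eigensolver to the 10x10 matrix) gives the spectrum above. The single zero eigenvalue shows the graph is connected. The eigenvalues sum to 18, which equals trace(L) = 2|E|.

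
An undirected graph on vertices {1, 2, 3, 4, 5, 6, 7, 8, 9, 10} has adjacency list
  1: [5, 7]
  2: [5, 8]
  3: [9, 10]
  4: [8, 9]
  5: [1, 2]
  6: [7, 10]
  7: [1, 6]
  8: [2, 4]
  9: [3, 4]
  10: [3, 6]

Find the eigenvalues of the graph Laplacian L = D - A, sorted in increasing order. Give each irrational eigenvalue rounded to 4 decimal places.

[0, 0.3820, 0.3820, 1.3820, 1.3820, 2.6180, 2.6180, 3.6180, 3.6180, 4]

With the vertex order [1, 2, 3, 4, 5, 6, 7, 8, 9, 10], the degrees are [2, 2, 2, 2, 2, 2, 2, 2, 2, 2], giving D = diag(2, 2, 2, 2, 2, 2, 2, 2, 2, 2) and L = D - A. Diagonalising L (or applying a numerical eigensolver to the 10x10 matrix) gives the spectrum above. The single zero eigenvalue shows the graph is connected. The eigenvalues sum to 20, which equals trace(L) = 2|E|.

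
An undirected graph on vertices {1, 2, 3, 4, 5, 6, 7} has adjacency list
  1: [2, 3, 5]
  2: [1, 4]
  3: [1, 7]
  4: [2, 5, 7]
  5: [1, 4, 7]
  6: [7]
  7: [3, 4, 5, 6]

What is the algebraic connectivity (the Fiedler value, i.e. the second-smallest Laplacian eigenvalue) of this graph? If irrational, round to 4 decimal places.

With the vertex order [1, 2, 3, 4, 5, 6, 7], the degrees are [3, 2, 2, 3, 3, 1, 4], giving D = diag(3, 2, 2, 3, 3, 1, 4) and L = D - A. The smallest Laplacian eigenvalue is always 0. The next one, lambda_2 = 0.8244, measures how hard the graph is to disconnect: larger values mean better connectivity.

0.8244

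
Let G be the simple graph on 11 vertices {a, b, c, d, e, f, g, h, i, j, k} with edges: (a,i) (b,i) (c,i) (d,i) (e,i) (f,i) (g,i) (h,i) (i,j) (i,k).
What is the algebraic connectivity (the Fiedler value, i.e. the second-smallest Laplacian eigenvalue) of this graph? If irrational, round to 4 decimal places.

Reading degrees in the order [a, b, c, d, e, f, g, h, i, j, k] gives [1, 1, 1, 1, 1, 1, 1, 1, 10, 1, 1]; set D = diag(1, 1, 1, 1, 1, 1, 1, 1, 10, 1, 1) and form L = D - A. The smallest Laplacian eigenvalue is always 0. The next one, lambda_2 = 1, measures how hard the graph is to disconnect: larger values mean better connectivity.

1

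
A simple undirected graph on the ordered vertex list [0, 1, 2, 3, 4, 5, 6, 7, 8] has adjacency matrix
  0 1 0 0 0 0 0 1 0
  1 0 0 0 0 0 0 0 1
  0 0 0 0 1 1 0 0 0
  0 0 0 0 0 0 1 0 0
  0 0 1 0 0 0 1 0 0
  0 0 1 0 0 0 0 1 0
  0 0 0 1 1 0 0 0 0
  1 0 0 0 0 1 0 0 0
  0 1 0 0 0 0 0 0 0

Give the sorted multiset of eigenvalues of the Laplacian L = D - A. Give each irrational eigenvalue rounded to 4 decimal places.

[0, 0.1206, 0.4679, 1, 1.6527, 2.3473, 3, 3.5321, 3.8794]

Each diagonal entry of L is the vertex degree and each off-diagonal entry is -1 where an edge is present, 0 otherwise; in the order [0, 1, 2, 3, 4, 5, 6, 7, 8] the diagonal is [2, 2, 2, 1, 2, 2, 2, 2, 1]. The multiplicity of 0 as a Laplacian eigenvalue equals the number of connected components. The largest eigenvalue, 3.8794, is at most the vertex count 9.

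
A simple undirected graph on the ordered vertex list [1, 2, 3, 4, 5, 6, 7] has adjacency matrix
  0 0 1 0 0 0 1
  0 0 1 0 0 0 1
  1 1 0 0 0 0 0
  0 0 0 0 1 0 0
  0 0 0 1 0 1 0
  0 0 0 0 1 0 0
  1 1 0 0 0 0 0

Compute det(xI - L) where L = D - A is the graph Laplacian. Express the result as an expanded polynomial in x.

Each diagonal entry of L is the vertex degree and each off-diagonal entry is -1 where an edge is present, 0 otherwise; in the order [1, 2, 3, 4, 5, 6, 7] the diagonal is [2, 2, 2, 1, 2, 1, 2]. The eigenvalues of L are [0, 0, 1, 2, 2, 3, 4]; the characteristic polynomial is the product of (x - lambda_i), which multiplies out to x^7 - 12x^6 + 55x^5 - 120x^4 + 124x^3 - 48x^2. The constant term is 0 because L is singular (the all-ones vector lies in its kernel). There are 2 zeros in the spectrum, matching the 2 components. The eigenvalues sum to 12, which equals trace(L) = 2|E|.

x^7 - 12x^6 + 55x^5 - 120x^4 + 124x^3 - 48x^2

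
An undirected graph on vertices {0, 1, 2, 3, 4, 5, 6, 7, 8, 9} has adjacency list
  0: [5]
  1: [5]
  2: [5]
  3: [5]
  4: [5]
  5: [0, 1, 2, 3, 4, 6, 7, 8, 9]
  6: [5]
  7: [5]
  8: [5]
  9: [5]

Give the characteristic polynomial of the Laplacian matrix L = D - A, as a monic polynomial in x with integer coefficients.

Reading degrees in the order [0, 1, 2, 3, 4, 5, 6, 7, 8, 9] gives [1, 1, 1, 1, 1, 9, 1, 1, 1, 1]; set D = diag(1, 1, 1, 1, 1, 9, 1, 1, 1, 1) and form L = D - A. The eigenvalues of L are [0, 1, 1, 1, 1, 1, 1, 1, 1, 10]; the characteristic polynomial is the product of (x - lambda_i), which multiplies out to x^10 - 18x^9 + 108x^8 - 336x^7 + 630x^6 - 756x^5 + 588x^4 - 288x^3 + 81x^2 - 10x. Since p(0) = det(-L) = 0, x divides p(x). The eigenvalues sum to 18, which equals trace(L) = 2|E|. There is one zero in the spectrum, matching the 1 component.

x^10 - 18x^9 + 108x^8 - 336x^7 + 630x^6 - 756x^5 + 588x^4 - 288x^3 + 81x^2 - 10x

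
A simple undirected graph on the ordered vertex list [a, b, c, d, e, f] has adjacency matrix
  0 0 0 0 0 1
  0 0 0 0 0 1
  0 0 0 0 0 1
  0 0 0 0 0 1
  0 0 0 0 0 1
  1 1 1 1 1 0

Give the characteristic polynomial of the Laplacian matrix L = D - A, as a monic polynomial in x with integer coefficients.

Each diagonal entry of L is the vertex degree and each off-diagonal entry is -1 where an edge is present, 0 otherwise; in the order [a, b, c, d, e, f] the diagonal is [1, 1, 1, 1, 1, 5]. Computing det(xI - L) by cofactor expansion (or equivalently via sum-over-permutations) gives x^6 - 10x^5 + 30x^4 - 40x^3 + 25x^2 - 6x. The coefficient of x^5 equals -trace(L) = -10, matching the sum of degrees.

x^6 - 10x^5 + 30x^4 - 40x^3 + 25x^2 - 6x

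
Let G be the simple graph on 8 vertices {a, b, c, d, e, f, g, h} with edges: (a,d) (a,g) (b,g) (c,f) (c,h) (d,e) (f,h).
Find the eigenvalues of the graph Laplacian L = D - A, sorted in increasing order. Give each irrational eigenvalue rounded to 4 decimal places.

Reading degrees in the order [a, b, c, d, e, f, g, h] gives [2, 1, 2, 2, 1, 2, 2, 2]; set D = diag(2, 1, 2, 2, 1, 2, 2, 2) and form L = D - A. Since every row of L sums to 0, the all-ones vector is in the kernel and 0 is an eigenvalue. The 2 zero eigenvalues correspond to the 2 connected components. The eigenvalues sum to 14, which equals trace(L) = 2|E|. The largest eigenvalue, 3.6180, is at most the vertex count 8.

[0, 0, 0.3820, 1.3820, 2.6180, 3, 3, 3.6180]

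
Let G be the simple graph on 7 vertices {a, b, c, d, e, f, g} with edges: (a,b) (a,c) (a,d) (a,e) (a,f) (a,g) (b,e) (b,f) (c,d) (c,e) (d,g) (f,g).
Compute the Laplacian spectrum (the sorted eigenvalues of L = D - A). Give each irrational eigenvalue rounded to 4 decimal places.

Each diagonal entry of L is the vertex degree and each off-diagonal entry is -1 where an edge is present, 0 otherwise; in the order [a, b, c, d, e, f, g] the diagonal is [6, 3, 3, 3, 3, 3, 3]. Since every row of L sums to 0, the all-ones vector is in the kernel and 0 is an eigenvalue.

[0, 2, 2, 4, 4, 5, 7]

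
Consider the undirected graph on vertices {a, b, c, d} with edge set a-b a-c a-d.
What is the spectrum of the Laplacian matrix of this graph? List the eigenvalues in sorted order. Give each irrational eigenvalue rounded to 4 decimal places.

Reading degrees in the order [a, b, c, d] gives [3, 1, 1, 1]; set D = diag(3, 1, 1, 1) and form L = D - A. Diagonalising L (or applying a numerical eigensolver to the 4x4 matrix) gives the spectrum above. The single zero eigenvalue shows the graph is connected. There is one zero in the spectrum, matching the 1 component.

[0, 1, 1, 4]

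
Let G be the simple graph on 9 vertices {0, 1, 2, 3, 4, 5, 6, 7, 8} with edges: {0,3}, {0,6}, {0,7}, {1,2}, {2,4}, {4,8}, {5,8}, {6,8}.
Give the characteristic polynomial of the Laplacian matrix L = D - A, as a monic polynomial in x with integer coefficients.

x^9 - 16x^8 + 103x^7 - 344x^6 + 643x^5 - 678x^4 + 384x^3 - 102x^2 + 9x

Each diagonal entry of L is the vertex degree and each off-diagonal entry is -1 where an edge is present, 0 otherwise; in the order [0, 1, 2, 3, 4, 5, 6, 7, 8] the diagonal is [3, 1, 2, 1, 2, 1, 2, 1, 3]. L has integer entries, so p(x) = det(xI - L) has integer coefficients. Expanding the determinant yields x^9 - 16x^8 + 103x^7 - 344x^6 + 643x^5 - 678x^4 + 384x^3 - 102x^2 + 9x. The coefficient of x^8 equals -trace(L) = -16, matching the sum of degrees. The largest eigenvalue, 4.4909, is at most the vertex count 9.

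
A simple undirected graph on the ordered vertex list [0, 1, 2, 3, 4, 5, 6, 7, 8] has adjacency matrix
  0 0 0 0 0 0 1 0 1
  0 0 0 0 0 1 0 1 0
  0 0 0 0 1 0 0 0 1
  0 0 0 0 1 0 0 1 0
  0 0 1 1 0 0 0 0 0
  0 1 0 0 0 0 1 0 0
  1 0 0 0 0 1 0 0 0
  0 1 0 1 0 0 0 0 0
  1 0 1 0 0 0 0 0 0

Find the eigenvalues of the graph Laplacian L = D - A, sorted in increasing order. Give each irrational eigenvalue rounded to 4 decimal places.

[0, 0.4679, 0.4679, 1.6527, 1.6527, 3, 3, 3.8794, 3.8794]

Each diagonal entry of L is the vertex degree and each off-diagonal entry is -1 where an edge is present, 0 otherwise; in the order [0, 1, 2, 3, 4, 5, 6, 7, 8] the diagonal is [2, 2, 2, 2, 2, 2, 2, 2, 2]. The multiplicity of 0 as a Laplacian eigenvalue equals the number of connected components. The single zero eigenvalue shows the graph is connected.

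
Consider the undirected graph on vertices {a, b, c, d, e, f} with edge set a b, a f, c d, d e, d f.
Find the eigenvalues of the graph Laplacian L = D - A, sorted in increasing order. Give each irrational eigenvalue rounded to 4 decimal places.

[0, 0.3249, 1, 1.4608, 3, 4.2143]

Reading degrees in the order [a, b, c, d, e, f] gives [2, 1, 1, 3, 1, 2]; set D = diag(2, 1, 1, 3, 1, 2) and form L = D - A. L is symmetric positive semidefinite, so every eigenvalue is real and nonnegative. The single zero eigenvalue shows the graph is connected. The eigenvalues sum to 10, which equals trace(L) = 2|E|. By the matrix-tree theorem the graph has (1/6) * product of the nonzero eigenvalues = 1 spanning tree.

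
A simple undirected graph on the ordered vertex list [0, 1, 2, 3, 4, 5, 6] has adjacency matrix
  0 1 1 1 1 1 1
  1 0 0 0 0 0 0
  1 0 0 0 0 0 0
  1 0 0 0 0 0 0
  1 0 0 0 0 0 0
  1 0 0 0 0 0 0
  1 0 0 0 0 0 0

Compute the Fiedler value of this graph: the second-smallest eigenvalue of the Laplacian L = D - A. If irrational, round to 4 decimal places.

1

With the vertex order [0, 1, 2, 3, 4, 5, 6], the degrees are [6, 1, 1, 1, 1, 1, 1], giving D = diag(6, 1, 1, 1, 1, 1, 1) and L = D - A. Computing the eigenvalues of L and sorting gives [0, 1, 1, 1, 1, 1, 7]. The Fiedler value lambda_2 = 1 is strictly positive, so the graph is connected.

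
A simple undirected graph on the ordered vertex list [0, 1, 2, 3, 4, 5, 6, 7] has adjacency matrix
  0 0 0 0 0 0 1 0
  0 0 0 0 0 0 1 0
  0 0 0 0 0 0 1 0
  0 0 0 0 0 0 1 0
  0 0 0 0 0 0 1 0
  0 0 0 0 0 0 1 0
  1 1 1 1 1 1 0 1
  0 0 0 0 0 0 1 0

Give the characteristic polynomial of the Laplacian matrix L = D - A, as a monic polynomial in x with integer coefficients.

Reading degrees in the order [0, 1, 2, 3, 4, 5, 6, 7] gives [1, 1, 1, 1, 1, 1, 7, 1]; set D = diag(1, 1, 1, 1, 1, 1, 7, 1) and form L = D - A. L has integer entries, so p(x) = det(xI - L) has integer coefficients. Expanding the determinant yields x^8 - 14x^7 + 63x^6 - 140x^5 + 175x^4 - 126x^3 + 49x^2 - 8x. Since p(0) = det(-L) = 0, x divides p(x). The eigenvalues sum to 14, which equals trace(L) = 2|E|.

x^8 - 14x^7 + 63x^6 - 140x^5 + 175x^4 - 126x^3 + 49x^2 - 8x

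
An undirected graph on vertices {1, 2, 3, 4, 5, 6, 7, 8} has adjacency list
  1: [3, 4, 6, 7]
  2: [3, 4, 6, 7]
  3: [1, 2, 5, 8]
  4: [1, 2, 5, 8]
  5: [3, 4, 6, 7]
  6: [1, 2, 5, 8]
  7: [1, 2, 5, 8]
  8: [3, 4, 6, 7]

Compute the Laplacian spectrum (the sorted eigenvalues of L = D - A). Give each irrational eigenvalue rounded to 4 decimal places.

With the vertex order [1, 2, 3, 4, 5, 6, 7, 8], the degrees are [4, 4, 4, 4, 4, 4, 4, 4], giving D = diag(4, 4, 4, 4, 4, 4, 4, 4) and L = D - A. The multiplicity of 0 as a Laplacian eigenvalue equals the number of connected components. The single zero eigenvalue shows the graph is connected. The largest eigenvalue, 8, is at most the vertex count 8.

[0, 4, 4, 4, 4, 4, 4, 8]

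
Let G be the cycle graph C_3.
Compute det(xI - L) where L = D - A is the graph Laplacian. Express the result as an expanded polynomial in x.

The graph has 3 vertices and degree multiset [2, 2, 2]; D is the diagonal matrix of degrees and L = D - A. Computing det(xI - L) by cofactor expansion (or equivalently via sum-over-permutations) gives x^3 - 6x^2 + 9x. Since p(0) = det(-L) = 0, x divides p(x). The largest eigenvalue, 3, is at most the vertex count 3. The eigenvalues sum to 6, which equals trace(L) = 2|E|.

x^3 - 6x^2 + 9x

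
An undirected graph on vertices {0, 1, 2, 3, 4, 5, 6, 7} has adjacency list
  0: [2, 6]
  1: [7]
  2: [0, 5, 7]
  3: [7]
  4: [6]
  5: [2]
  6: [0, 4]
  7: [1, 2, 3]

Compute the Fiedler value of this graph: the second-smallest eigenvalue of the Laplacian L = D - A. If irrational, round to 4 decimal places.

0.2243

With the vertex order [0, 1, 2, 3, 4, 5, 6, 7], the degrees are [2, 1, 3, 1, 1, 1, 2, 3], giving D = diag(2, 1, 3, 1, 1, 1, 2, 3) and L = D - A. Computing the eigenvalues of L and sorting gives [0, 0.2243, 0.5858, 1, 1.4108, 2.7237, 3.4142, 4.6412]. The Fiedler value lambda_2 = 0.2243 is strictly positive, so the graph is connected. The largest eigenvalue, 4.6412, is at most the vertex count 8.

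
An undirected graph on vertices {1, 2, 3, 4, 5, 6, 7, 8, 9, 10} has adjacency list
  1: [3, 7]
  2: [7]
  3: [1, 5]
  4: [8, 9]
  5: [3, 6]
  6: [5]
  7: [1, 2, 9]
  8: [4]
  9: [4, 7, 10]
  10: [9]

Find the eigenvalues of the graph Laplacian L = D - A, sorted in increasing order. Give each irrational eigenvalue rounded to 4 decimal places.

Reading degrees in the order [1, 2, 3, 4, 5, 6, 7, 8, 9, 10] gives [2, 1, 2, 2, 2, 1, 3, 1, 3, 1]; set D = diag(2, 1, 2, 2, 2, 1, 3, 1, 3, 1) and form L = D - A. Since every row of L sums to 0, the all-ones vector is in the kernel and 0 is an eigenvalue. The single zero eigenvalue shows the graph is connected.

[0, 0.1398, 0.4249, 0.6932, 1, 2, 2.2574, 3.1456, 3.6414, 4.6978]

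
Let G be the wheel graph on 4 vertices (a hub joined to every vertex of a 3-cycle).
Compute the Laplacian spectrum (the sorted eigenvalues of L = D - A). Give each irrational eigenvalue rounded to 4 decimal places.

The graph has 4 vertices and degree multiset [3, 3, 3, 3]; D is the diagonal matrix of degrees and L = D - A. Since every row of L sums to 0, the all-ones vector is in the kernel and 0 is an eigenvalue. The single zero eigenvalue shows the graph is connected. The largest eigenvalue, 4, is at most the vertex count 4. The eigenvalues sum to 12, which equals trace(L) = 2|E|.

[0, 4, 4, 4]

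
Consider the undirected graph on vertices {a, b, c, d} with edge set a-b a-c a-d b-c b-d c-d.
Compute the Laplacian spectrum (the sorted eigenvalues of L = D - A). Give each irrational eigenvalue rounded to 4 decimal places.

With the vertex order [a, b, c, d], the degrees are [3, 3, 3, 3], giving D = diag(3, 3, 3, 3) and L = D - A. Since every row of L sums to 0, the all-ones vector is in the kernel and 0 is an eigenvalue. The single zero eigenvalue shows the graph is connected. The eigenvalues sum to 12, which equals trace(L) = 2|E|. By the matrix-tree theorem the graph has (1/4) * product of the nonzero eigenvalues = 16 spanning trees.

[0, 4, 4, 4]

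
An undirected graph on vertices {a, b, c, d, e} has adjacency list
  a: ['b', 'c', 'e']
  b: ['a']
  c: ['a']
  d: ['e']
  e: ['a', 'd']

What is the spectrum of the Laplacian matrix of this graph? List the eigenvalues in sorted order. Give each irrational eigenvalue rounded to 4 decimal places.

With the vertex order [a, b, c, d, e], the degrees are [3, 1, 1, 1, 2], giving D = diag(3, 1, 1, 1, 2) and L = D - A. Since every row of L sums to 0, the all-ones vector is in the kernel and 0 is an eigenvalue. The largest eigenvalue, 4.1701, is at most the vertex count 5.

[0, 0.5188, 1, 2.3111, 4.1701]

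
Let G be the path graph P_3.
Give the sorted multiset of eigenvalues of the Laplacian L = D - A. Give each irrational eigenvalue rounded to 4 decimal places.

[0, 1, 3]

The graph has 3 vertices and degree multiset [2, 1, 1]; D is the diagonal matrix of degrees and L = D - A. The multiplicity of 0 as a Laplacian eigenvalue equals the number of connected components. The single zero eigenvalue shows the graph is connected. The largest eigenvalue, 3, is at most the vertex count 3. The eigenvalues sum to 4, which equals trace(L) = 2|E|.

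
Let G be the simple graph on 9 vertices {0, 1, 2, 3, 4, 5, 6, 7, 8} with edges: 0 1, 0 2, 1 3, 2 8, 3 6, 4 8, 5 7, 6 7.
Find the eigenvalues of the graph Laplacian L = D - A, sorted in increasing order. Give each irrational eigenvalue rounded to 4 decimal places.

[0, 0.1206, 0.4679, 1, 1.6527, 2.3473, 3, 3.5321, 3.8794]

With the vertex order [0, 1, 2, 3, 4, 5, 6, 7, 8], the degrees are [2, 2, 2, 2, 1, 1, 2, 2, 2], giving D = diag(2, 2, 2, 2, 1, 1, 2, 2, 2) and L = D - A. L is symmetric positive semidefinite, so every eigenvalue is real and nonnegative. The single zero eigenvalue shows the graph is connected.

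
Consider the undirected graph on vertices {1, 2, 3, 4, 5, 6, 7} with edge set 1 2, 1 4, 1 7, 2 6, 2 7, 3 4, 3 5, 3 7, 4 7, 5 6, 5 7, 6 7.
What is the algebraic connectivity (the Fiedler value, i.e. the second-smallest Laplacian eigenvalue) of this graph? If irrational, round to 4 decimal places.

Each diagonal entry of L is the vertex degree and each off-diagonal entry is -1 where an edge is present, 0 otherwise; in the order [1, 2, 3, 4, 5, 6, 7] the diagonal is [3, 3, 3, 3, 3, 3, 6]. Computing the eigenvalues of L and sorting gives [0, 2, 2, 4, 4, 5, 7]. The Fiedler value lambda_2 = 2 is strictly positive, so the graph is connected. By the matrix-tree theorem the graph has (1/7) * product of the nonzero eigenvalues = 320 spanning trees.

2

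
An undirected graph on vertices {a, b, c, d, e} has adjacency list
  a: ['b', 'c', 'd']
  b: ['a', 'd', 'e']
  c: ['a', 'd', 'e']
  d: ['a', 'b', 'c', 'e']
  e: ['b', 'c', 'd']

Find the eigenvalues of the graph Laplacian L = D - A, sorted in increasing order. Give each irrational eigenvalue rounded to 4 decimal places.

[0, 3, 3, 5, 5]

Reading degrees in the order [a, b, c, d, e] gives [3, 3, 3, 4, 3]; set D = diag(3, 3, 3, 4, 3) and form L = D - A. Diagonalising L (or applying a numerical eigensolver to the 5x5 matrix) gives the spectrum above. The single zero eigenvalue shows the graph is connected.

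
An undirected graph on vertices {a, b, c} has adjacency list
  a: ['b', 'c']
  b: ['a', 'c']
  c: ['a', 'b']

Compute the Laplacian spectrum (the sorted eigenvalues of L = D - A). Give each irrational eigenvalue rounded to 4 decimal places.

[0, 3, 3]

Reading degrees in the order [a, b, c] gives [2, 2, 2]; set D = diag(2, 2, 2) and form L = D - A. Since every row of L sums to 0, the all-ones vector is in the kernel and 0 is an eigenvalue. The single zero eigenvalue shows the graph is connected. The largest eigenvalue, 3, is at most the vertex count 3.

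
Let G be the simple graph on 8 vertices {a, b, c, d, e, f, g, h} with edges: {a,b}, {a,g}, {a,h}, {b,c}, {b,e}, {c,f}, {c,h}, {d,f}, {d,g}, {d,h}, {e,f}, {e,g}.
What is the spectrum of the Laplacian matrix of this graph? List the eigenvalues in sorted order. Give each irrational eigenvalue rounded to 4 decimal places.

[0, 2, 2, 2, 4, 4, 4, 6]

Each diagonal entry of L is the vertex degree and each off-diagonal entry is -1 where an edge is present, 0 otherwise; in the order [a, b, c, d, e, f, g, h] the diagonal is [3, 3, 3, 3, 3, 3, 3, 3]. L is symmetric positive semidefinite, so every eigenvalue is real and nonnegative. The eigenvalues sum to 24, which equals trace(L) = 2|E|.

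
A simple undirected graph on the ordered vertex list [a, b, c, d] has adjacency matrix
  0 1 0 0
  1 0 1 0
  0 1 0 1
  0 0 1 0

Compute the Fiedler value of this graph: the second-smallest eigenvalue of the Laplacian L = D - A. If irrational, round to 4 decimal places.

0.5858

Each diagonal entry of L is the vertex degree and each off-diagonal entry is -1 where an edge is present, 0 otherwise; in the order [a, b, c, d] the diagonal is [1, 2, 2, 1]. Computing the eigenvalues of L and sorting gives [0, 0.5858, 2, 3.4142]. The Fiedler value lambda_2 = 0.5858 is strictly positive, so the graph is connected.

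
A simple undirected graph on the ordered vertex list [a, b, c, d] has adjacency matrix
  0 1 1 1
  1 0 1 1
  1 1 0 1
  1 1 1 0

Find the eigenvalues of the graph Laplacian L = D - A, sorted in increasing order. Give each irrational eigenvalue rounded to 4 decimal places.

[0, 4, 4, 4]

With the vertex order [a, b, c, d], the degrees are [3, 3, 3, 3], giving D = diag(3, 3, 3, 3) and L = D - A. Diagonalising L (or applying a numerical eigensolver to the 4x4 matrix) gives the spectrum above.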